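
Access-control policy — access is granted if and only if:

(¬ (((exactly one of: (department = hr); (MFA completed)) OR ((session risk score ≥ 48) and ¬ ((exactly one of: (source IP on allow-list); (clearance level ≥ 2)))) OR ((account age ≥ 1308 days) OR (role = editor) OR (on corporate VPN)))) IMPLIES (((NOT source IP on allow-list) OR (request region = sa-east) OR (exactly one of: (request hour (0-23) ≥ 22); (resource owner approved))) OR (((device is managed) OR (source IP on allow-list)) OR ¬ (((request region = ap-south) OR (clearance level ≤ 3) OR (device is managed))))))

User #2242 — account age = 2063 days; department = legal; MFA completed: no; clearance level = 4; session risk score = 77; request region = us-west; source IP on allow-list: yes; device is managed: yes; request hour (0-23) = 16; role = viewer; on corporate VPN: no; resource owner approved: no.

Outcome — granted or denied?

Granted

Atomic conditions:
  department = hr: legal == hr is false
  MFA completed: no → false
  session risk score ≥ 48: 77 ≥ 48 is true
  source IP on allow-list: yes → true
  clearance level ≥ 2: 4 ≥ 2 is true
  account age ≥ 1308 days: 2063 ≥ 1308 is true
  role = editor: viewer == editor is false
  on corporate VPN: no → false
  NOT source IP on allow-list: yes → false
  request region = sa-east: us-west == sa-east is false
  request hour (0-23) ≥ 22: 16 ≥ 22 is false
  resource owner approved: no → false
  device is managed: yes → true
  request region = ap-south: us-west == ap-south is false
  clearance level ≤ 3: 4 ≤ 3 is false
Combine:
[1.1.1] exactly-one(false, false) = false
[1.1.2.2.1] exactly-one(true, true) = false
[1.1.2.2] NOT false = true
[1.1.2] true AND true = true
[1.1.3] true OR false OR false = true
[1.1] false OR true OR true = true
[1] NOT true = false
[2.1.3] exactly-one(false, false) = false
[2.1] false OR false OR false = false
[2.2.1] true OR true = true
[2.2.2.1] false OR false OR true = true
[2.2.2] NOT true = false
[2.2] true OR false = true
[2] false OR true = true
[root] false → true (antecedent false ⇒ implication holds) = true
Overall: true → granted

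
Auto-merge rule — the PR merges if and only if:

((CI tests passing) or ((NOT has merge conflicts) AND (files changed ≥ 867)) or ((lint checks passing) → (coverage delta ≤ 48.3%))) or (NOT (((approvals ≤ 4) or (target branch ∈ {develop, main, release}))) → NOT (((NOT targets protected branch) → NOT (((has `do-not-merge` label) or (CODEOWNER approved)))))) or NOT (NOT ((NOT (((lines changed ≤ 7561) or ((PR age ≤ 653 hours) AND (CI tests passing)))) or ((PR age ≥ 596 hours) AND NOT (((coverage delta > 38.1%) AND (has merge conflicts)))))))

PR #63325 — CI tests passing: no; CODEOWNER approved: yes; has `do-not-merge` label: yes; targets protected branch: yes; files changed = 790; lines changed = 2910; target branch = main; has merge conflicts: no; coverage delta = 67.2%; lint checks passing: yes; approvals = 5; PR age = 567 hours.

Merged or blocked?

Atomic conditions:
  CI tests passing: no → false
  NOT has merge conflicts: no → true
  files changed ≥ 867: 790 ≥ 867 is false
  lint checks passing: yes → true
  coverage delta ≤ 48.3%: 67.2 ≤ 48.3 is false
  approvals ≤ 4: 5 ≤ 4 is false
  target branch ∈ {develop, main, release}: main is in the set → true
  NOT targets protected branch: yes → false
  has `do-not-merge` label: yes → true
  CODEOWNER approved: yes → true
  lines changed ≤ 7561: 2910 ≤ 7561 is true
  PR age ≤ 653 hours: 567 ≤ 653 is true
  PR age ≥ 596 hours: 567 ≥ 596 is false
  coverage delta > 38.1%: 67.2 > 38.1 is true
  has merge conflicts: no → false
Combine:
[1.2] true AND false = false
[1.3] true → false = false
[1] false OR false OR false = false
[2.1.1] false OR true = true
[2.1] NOT true = false
[2.2.1.2.1] true OR true = true
[2.2.1.2] NOT true = false
[2.2.1] false → false (antecedent false ⇒ implication holds) = true
[2.2] NOT true = false
[2] false → false (antecedent false ⇒ implication holds) = true
[3.1.1.1.1.2] true AND false = false
[3.1.1.1.1] true OR false = true
[3.1.1.1] NOT true = false
[3.1.1.2.2.1] true AND false = false
[3.1.1.2.2] NOT false = true
[3.1.1.2] false AND true = false
[3.1.1] false OR false = false
[3.1] NOT false = true
[3] NOT true = false
[root] false OR true OR false = true
Overall: true → merged

Merged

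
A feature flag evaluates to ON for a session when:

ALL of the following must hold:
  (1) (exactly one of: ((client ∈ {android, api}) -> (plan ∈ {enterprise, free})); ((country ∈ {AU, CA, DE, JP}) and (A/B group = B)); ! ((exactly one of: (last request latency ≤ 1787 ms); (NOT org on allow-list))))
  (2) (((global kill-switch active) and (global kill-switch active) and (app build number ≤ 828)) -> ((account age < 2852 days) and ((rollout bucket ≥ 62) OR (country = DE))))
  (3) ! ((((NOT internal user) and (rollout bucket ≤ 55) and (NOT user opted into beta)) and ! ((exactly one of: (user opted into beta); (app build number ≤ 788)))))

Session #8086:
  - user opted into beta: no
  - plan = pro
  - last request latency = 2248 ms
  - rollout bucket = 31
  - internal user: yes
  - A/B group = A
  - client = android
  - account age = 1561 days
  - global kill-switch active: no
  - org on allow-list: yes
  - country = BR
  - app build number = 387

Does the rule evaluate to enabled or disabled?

Enabled

Atomic conditions:
  client ∈ {android, api}: android is in the set → true
  plan ∈ {enterprise, free}: pro is not in the set → false
  country ∈ {AU, CA, DE, JP}: BR is not in the set → false
  A/B group = B: A == B is false
  last request latency ≤ 1787 ms: 2248 ≤ 1787 is false
  NOT org on allow-list: yes → false
  global kill-switch active: no → false
  app build number ≤ 828: 387 ≤ 828 is true
  account age < 2852 days: 1561 < 2852 is true
  rollout bucket ≥ 62: 31 ≥ 62 is false
  country = DE: BR == DE is false
  NOT internal user: yes → false
  rollout bucket ≤ 55: 31 ≤ 55 is true
  NOT user opted into beta: no → true
  user opted into beta: no → false
  app build number ≤ 788: 387 ≤ 788 is true
Combine:
[1.1] true → false = false
[1.2] false AND false = false
[1.3.1] exactly-one(false, false) = false
[1.3] NOT false = true
[1] exactly-one(false, false, true) = true
[2.1] false AND false AND true = false
[2.2.2] false OR false = false
[2.2] true AND false = false
[2] false → false (antecedent false ⇒ implication holds) = true
[3.1.1] false AND true AND true = false
[3.1.2.1] exactly-one(false, true) = true
[3.1.2] NOT true = false
[3.1] false AND false = false
[3] NOT false = true
[root] true AND true AND true = true
Overall: true → enabled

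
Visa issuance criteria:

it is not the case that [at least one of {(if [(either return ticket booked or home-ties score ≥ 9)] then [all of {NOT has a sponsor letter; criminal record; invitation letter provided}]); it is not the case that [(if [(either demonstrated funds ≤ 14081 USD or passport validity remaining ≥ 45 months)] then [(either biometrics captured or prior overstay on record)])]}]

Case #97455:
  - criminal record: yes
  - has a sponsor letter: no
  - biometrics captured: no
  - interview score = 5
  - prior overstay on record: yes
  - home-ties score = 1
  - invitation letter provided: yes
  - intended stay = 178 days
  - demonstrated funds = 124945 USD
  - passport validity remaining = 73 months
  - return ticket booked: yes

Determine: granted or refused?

Atomic conditions:
  return ticket booked: yes → true
  home-ties score ≥ 9: 1 ≥ 9 is false
  NOT has a sponsor letter: no → true
  criminal record: yes → true
  invitation letter provided: yes → true
  demonstrated funds ≤ 14081 USD: 124945 ≤ 14081 is false
  passport validity remaining ≥ 45 months: 73 ≥ 45 is true
  biometrics captured: no → false
  prior overstay on record: yes → true
Combine:
[1.1.1] true OR false = true
[1.1.2] true AND true AND true = true
[1.1] true → true = true
[1.2.1.1] false OR true = true
[1.2.1.2] false OR true = true
[1.2.1] true → true = true
[1.2] NOT true = false
[1] true OR false = true
[root] NOT true = false
Overall: false → refused

Refused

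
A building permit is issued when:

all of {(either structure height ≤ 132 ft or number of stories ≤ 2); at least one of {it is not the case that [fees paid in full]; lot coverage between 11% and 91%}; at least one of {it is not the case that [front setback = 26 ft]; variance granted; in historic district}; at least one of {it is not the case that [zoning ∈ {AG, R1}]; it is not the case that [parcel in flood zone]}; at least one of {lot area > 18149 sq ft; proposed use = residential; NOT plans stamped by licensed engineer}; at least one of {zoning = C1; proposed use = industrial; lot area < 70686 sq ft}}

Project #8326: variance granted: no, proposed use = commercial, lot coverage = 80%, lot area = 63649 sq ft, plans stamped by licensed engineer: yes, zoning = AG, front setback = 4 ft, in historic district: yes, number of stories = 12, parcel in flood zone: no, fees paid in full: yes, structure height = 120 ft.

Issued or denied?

Atomic conditions:
  structure height ≤ 132 ft: 120 ≤ 132 is true
  number of stories ≤ 2: 12 ≤ 2 is false
  fees paid in full: yes → true
  lot coverage between 11% and 91%: 80 in [11, 91] is true
  front setback = 26 ft: 4 == 26 is false
  variance granted: no → false
  in historic district: yes → true
  zoning ∈ {AG, R1}: AG is in the set → true
  parcel in flood zone: no → false
  lot area > 18149 sq ft: 63649 > 18149 is true
  proposed use = residential: commercial == residential is false
  NOT plans stamped by licensed engineer: yes → false
  zoning = C1: AG == C1 is false
  proposed use = industrial: commercial == industrial is false
  lot area < 70686 sq ft: 63649 < 70686 is true
Combine:
[1] true OR false = true
[2.1] NOT true = false
[2] false OR true = true
[3.1] NOT false = true
[3] true OR false OR true = true
[4.1] NOT true = false
[4.2] NOT false = true
[4] false OR true = true
[5] true OR false OR false = true
[6] false OR false OR true = true
[root] true AND true AND true AND true AND true AND true = true
Overall: true → issued

Issued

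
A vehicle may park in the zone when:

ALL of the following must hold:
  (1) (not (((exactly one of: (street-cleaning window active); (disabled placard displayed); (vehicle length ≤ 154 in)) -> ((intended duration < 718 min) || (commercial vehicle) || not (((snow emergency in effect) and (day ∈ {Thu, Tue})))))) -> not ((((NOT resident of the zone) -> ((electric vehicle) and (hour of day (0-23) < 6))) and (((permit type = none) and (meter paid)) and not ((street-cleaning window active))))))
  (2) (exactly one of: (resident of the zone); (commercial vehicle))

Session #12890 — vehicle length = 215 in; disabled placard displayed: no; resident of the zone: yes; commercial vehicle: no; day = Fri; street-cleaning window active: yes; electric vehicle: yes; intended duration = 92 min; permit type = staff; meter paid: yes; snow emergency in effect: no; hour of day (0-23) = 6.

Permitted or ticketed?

Atomic conditions:
  street-cleaning window active: yes → true
  disabled placard displayed: no → false
  vehicle length ≤ 154 in: 215 ≤ 154 is false
  intended duration < 718 min: 92 < 718 is true
  commercial vehicle: no → false
  snow emergency in effect: no → false
  day ∈ {Thu, Tue}: Fri is not in the set → false
  NOT resident of the zone: yes → false
  electric vehicle: yes → true
  hour of day (0-23) < 6: 6 < 6 is false
  permit type = none: staff == none is false
  meter paid: yes → true
  resident of the zone: yes → true
Combine:
[1.1.1.1] exactly-one(true, false, false) = true
[1.1.1.2.3.1] false AND false = false
[1.1.1.2.3] NOT false = true
[1.1.1.2] true OR false OR true = true
[1.1.1] true → true = true
[1.1] NOT true = false
[1.2.1.1.2] true AND false = false
[1.2.1.1] false → false (antecedent false ⇒ implication holds) = true
[1.2.1.2.1] false AND true = false
[1.2.1.2.2] NOT true = false
[1.2.1.2] false AND false = false
[1.2.1] true AND false = false
[1.2] NOT false = true
[1] false → true (antecedent false ⇒ implication holds) = true
[2] exactly-one(true, false) = true
[root] true AND true = true
Overall: true → permitted

Permitted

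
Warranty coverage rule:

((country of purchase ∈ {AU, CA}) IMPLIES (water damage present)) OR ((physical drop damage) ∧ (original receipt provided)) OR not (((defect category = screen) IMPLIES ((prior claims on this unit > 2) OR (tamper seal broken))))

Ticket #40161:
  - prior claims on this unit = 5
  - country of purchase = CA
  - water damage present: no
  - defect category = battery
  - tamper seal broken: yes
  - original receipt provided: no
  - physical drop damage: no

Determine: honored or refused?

Refused

Atomic conditions:
  country of purchase ∈ {AU, CA}: CA is in the set → true
  water damage present: no → false
  physical drop damage: no → false
  original receipt provided: no → false
  defect category = screen: battery == screen is false
  prior claims on this unit > 2: 5 > 2 is true
  tamper seal broken: yes → true
Combine:
[1] true → false = false
[2] false AND false = false
[3.1.2] true OR true = true
[3.1] false → true (antecedent false ⇒ implication holds) = true
[3] NOT true = false
[root] false OR false OR false = false
Overall: false → refused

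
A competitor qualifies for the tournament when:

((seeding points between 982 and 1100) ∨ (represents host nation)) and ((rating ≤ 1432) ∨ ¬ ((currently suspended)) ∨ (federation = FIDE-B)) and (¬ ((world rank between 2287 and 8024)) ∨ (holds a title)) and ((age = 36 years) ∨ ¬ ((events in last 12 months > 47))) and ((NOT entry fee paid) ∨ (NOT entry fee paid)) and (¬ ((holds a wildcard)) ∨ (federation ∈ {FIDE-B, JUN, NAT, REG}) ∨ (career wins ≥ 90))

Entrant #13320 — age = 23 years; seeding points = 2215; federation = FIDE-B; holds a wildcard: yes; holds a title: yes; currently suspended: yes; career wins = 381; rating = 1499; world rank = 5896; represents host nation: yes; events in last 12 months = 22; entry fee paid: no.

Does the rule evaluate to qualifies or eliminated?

Qualifies

Atomic conditions:
  seeding points between 982 and 1100: 2215 in [982, 1100] is false
  represents host nation: yes → true
  rating ≤ 1432: 1499 ≤ 1432 is false
  currently suspended: yes → true
  federation = FIDE-B: FIDE-B == FIDE-B is true
  world rank between 2287 and 8024: 5896 in [2287, 8024] is true
  holds a title: yes → true
  age = 36 years: 23 == 36 is false
  events in last 12 months > 47: 22 > 47 is false
  NOT entry fee paid: no → true
  holds a wildcard: yes → true
  federation ∈ {FIDE-B, JUN, NAT, REG}: FIDE-B is in the set → true
  career wins ≥ 90: 381 ≥ 90 is true
Combine:
[1] false OR true = true
[2.2] NOT true = false
[2] false OR false OR true = true
[3.1] NOT true = false
[3] false OR true = true
[4.2] NOT false = true
[4] false OR true = true
[5] true OR true = true
[6.1] NOT true = false
[6] false OR true OR true = true
[root] true AND true AND true AND true AND true AND true = true
Overall: true → qualifies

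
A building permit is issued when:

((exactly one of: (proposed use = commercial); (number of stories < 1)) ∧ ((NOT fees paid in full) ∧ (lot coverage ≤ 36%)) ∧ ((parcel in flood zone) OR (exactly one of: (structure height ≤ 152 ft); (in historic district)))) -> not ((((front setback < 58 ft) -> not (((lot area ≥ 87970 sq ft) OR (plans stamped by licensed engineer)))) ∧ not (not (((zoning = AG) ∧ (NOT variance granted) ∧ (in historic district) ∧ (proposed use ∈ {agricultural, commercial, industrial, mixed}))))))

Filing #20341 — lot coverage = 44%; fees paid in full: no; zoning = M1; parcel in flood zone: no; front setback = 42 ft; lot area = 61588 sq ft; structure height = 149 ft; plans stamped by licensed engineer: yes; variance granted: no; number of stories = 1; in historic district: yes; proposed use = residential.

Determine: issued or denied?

Atomic conditions:
  proposed use = commercial: residential == commercial is false
  number of stories < 1: 1 < 1 is false
  NOT fees paid in full: no → true
  lot coverage ≤ 36%: 44 ≤ 36 is false
  parcel in flood zone: no → false
  structure height ≤ 152 ft: 149 ≤ 152 is true
  in historic district: yes → true
  front setback < 58 ft: 42 < 58 is true
  lot area ≥ 87970 sq ft: 61588 ≥ 87970 is false
  plans stamped by licensed engineer: yes → true
  zoning = AG: M1 == AG is false
  NOT variance granted: no → true
  proposed use ∈ {agricultural, commercial, industrial, mixed}: residential is not in the set → false
Combine:
[1.1] exactly-one(false, false) = false
[1.2] true AND false = false
[1.3.2] exactly-one(true, true) = false
[1.3] false OR false = false
[1] false AND false AND false = false
[2.1.1.2.1] false OR true = true
[2.1.1.2] NOT true = false
[2.1.1] true → false = false
[2.1.2.1.1] false AND true AND true AND false = false
[2.1.2.1] NOT false = true
[2.1.2] NOT true = false
[2.1] false AND false = false
[2] NOT false = true
[root] false → true (antecedent false ⇒ implication holds) = true
Overall: true → issued

Issued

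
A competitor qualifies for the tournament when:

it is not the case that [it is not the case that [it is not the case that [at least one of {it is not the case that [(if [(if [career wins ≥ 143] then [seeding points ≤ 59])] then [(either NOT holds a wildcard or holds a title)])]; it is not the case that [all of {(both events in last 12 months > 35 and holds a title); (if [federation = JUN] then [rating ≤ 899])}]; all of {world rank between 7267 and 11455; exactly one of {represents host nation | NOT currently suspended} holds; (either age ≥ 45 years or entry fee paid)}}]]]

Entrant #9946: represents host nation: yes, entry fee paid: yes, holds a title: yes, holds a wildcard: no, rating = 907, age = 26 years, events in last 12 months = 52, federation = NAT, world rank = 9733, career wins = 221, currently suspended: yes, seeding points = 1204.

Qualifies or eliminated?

Eliminated

Atomic conditions:
  career wins ≥ 143: 221 ≥ 143 is true
  seeding points ≤ 59: 1204 ≤ 59 is false
  NOT holds a wildcard: no → true
  holds a title: yes → true
  events in last 12 months > 35: 52 > 35 is true
  federation = JUN: NAT == JUN is false
  rating ≤ 899: 907 ≤ 899 is false
  world rank between 7267 and 11455: 9733 in [7267, 11455] is true
  represents host nation: yes → true
  NOT currently suspended: yes → false
  age ≥ 45 years: 26 ≥ 45 is false
  entry fee paid: yes → true
Combine:
[1.1.1.1.1.1] true → false = false
[1.1.1.1.1.2] true OR true = true
[1.1.1.1.1] false → true (antecedent false ⇒ implication holds) = true
[1.1.1.1] NOT true = false
[1.1.1.2.1.1] true AND true = true
[1.1.1.2.1.2] false → false (antecedent false ⇒ implication holds) = true
[1.1.1.2.1] true AND true = true
[1.1.1.2] NOT true = false
[1.1.1.3.2] exactly-one(true, false) = true
[1.1.1.3.3] false OR true = true
[1.1.1.3] true AND true AND true = true
[1.1.1] false OR false OR true = true
[1.1] NOT true = false
[1] NOT false = true
[root] NOT true = false
Overall: false → eliminated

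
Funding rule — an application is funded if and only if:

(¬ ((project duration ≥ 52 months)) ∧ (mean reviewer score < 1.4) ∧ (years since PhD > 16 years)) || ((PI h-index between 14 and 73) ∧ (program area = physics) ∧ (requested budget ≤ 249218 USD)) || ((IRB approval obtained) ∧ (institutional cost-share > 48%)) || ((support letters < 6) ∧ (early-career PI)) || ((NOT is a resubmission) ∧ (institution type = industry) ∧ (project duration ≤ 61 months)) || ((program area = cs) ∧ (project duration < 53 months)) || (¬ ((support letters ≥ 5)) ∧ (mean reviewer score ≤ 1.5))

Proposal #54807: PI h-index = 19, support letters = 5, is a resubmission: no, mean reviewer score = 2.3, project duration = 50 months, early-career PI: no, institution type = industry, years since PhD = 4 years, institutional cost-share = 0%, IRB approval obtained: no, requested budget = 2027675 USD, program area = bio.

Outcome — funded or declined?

Funded

Atomic conditions:
  project duration ≥ 52 months: 50 ≥ 52 is false
  mean reviewer score < 1.4: 2.3 < 1.4 is false
  years since PhD > 16 years: 4 > 16 is false
  PI h-index between 14 and 73: 19 in [14, 73] is true
  program area = physics: bio == physics is false
  requested budget ≤ 249218 USD: 2027675 ≤ 249218 is false
  IRB approval obtained: no → false
  institutional cost-share > 48%: 0 > 48 is false
  support letters < 6: 5 < 6 is true
  early-career PI: no → false
  NOT is a resubmission: no → true
  institution type = industry: industry == industry is true
  project duration ≤ 61 months: 50 ≤ 61 is true
  program area = cs: bio == cs is false
  project duration < 53 months: 50 < 53 is true
  support letters ≥ 5: 5 ≥ 5 is true
  mean reviewer score ≤ 1.5: 2.3 ≤ 1.5 is false
Combine:
[1.1] NOT false = true
[1] true AND false AND false = false
[2] true AND false AND false = false
[3] false AND false = false
[4] true AND false = false
[5] true AND true AND true = true
[6] false AND true = false
[7.1] NOT true = false
[7] false AND false = false
[root] false OR false OR false OR false OR true OR false OR false = true
Overall: true → funded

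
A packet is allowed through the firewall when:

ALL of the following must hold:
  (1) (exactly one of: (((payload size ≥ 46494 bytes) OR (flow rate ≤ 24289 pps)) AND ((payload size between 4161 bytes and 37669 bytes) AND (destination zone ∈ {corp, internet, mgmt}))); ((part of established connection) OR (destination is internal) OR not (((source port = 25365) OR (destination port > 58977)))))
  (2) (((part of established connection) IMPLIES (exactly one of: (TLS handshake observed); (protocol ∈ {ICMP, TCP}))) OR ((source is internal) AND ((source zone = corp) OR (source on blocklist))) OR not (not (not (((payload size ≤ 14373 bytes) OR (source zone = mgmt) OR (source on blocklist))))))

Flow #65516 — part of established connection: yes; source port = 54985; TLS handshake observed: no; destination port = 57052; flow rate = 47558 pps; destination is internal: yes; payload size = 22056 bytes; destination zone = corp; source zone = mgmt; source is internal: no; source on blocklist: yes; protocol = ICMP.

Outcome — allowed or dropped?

Allowed

Atomic conditions:
  payload size ≥ 46494 bytes: 22056 ≥ 46494 is false
  flow rate ≤ 24289 pps: 47558 ≤ 24289 is false
  payload size between 4161 bytes and 37669 bytes: 22056 in [4161, 37669] is true
  destination zone ∈ {corp, internet, mgmt}: corp is in the set → true
  part of established connection: yes → true
  destination is internal: yes → true
  source port = 25365: 54985 == 25365 is false
  destination port > 58977: 57052 > 58977 is false
  TLS handshake observed: no → false
  protocol ∈ {ICMP, TCP}: ICMP is in the set → true
  source is internal: no → false
  source zone = corp: mgmt == corp is false
  source on blocklist: yes → true
  payload size ≤ 14373 bytes: 22056 ≤ 14373 is false
  source zone = mgmt: mgmt == mgmt is true
Combine:
[1.1.1] false OR false = false
[1.1.2] true AND true = true
[1.1] false AND true = false
[1.2.3.1] false OR false = false
[1.2.3] NOT false = true
[1.2] true OR true OR true = true
[1] exactly-one(false, true) = true
[2.1.2] exactly-one(false, true) = true
[2.1] true → true = true
[2.2.2] false OR true = true
[2.2] false AND true = false
[2.3.1.1.1] false OR true OR true = true
[2.3.1.1] NOT true = false
[2.3.1] NOT false = true
[2.3] NOT true = false
[2] true OR false OR false = true
[root] true AND true = true
Overall: true → allowed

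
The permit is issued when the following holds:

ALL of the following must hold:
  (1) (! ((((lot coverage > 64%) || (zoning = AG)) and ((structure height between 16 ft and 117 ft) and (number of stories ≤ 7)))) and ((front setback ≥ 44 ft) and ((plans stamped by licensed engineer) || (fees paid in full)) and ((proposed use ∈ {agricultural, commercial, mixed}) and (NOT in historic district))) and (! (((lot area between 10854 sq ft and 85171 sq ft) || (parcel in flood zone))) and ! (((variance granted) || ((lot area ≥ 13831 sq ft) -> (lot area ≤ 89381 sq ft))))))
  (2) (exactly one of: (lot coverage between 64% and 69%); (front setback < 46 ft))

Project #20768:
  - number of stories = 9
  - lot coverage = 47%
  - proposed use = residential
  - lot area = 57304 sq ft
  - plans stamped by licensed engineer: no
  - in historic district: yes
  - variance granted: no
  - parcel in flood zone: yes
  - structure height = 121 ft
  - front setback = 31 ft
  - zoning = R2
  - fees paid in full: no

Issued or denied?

Denied

Atomic conditions:
  lot coverage > 64%: 47 > 64 is false
  zoning = AG: R2 == AG is false
  structure height between 16 ft and 117 ft: 121 in [16, 117] is false
  number of stories ≤ 7: 9 ≤ 7 is false
  front setback ≥ 44 ft: 31 ≥ 44 is false
  plans stamped by licensed engineer: no → false
  fees paid in full: no → false
  proposed use ∈ {agricultural, commercial, mixed}: residential is not in the set → false
  NOT in historic district: yes → false
  lot area between 10854 sq ft and 85171 sq ft: 57304 in [10854, 85171] is true
  parcel in flood zone: yes → true
  variance granted: no → false
  lot area ≥ 13831 sq ft: 57304 ≥ 13831 is true
  lot area ≤ 89381 sq ft: 57304 ≤ 89381 is true
  lot coverage between 64% and 69%: 47 in [64, 69] is false
  front setback < 46 ft: 31 < 46 is true
Combine:
[1.1.1.1] false OR false = false
[1.1.1.2] false AND false = false
[1.1.1] false AND false = false
[1.1] NOT false = true
[1.2.2] false OR false = false
[1.2.3] false AND false = false
[1.2] false AND false AND false = false
[1.3.1.1] true OR true = true
[1.3.1] NOT true = false
[1.3.2.1.2] true → true = true
[1.3.2.1] false OR true = true
[1.3.2] NOT true = false
[1.3] false AND false = false
[1] true AND false AND false = false
[2] exactly-one(false, true) = true
[root] false AND true = false
Overall: false → denied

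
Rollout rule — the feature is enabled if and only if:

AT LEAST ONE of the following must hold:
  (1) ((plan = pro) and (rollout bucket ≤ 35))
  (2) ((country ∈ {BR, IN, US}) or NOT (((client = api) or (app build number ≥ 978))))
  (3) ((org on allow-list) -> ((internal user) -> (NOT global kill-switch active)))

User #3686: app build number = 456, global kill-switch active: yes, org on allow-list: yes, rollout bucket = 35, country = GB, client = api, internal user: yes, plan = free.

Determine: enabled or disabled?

Disabled

Atomic conditions:
  plan = pro: free == pro is false
  rollout bucket ≤ 35: 35 ≤ 35 is true
  country ∈ {BR, IN, US}: GB is not in the set → false
  client = api: api == api is true
  app build number ≥ 978: 456 ≥ 978 is false
  org on allow-list: yes → true
  internal user: yes → true
  NOT global kill-switch active: yes → false
Combine:
[1] false AND true = false
[2.2.1] true OR false = true
[2.2] NOT true = false
[2] false OR false = false
[3.2] true → false = false
[3] true → false = false
[root] false OR false OR false = false
Overall: false → disabled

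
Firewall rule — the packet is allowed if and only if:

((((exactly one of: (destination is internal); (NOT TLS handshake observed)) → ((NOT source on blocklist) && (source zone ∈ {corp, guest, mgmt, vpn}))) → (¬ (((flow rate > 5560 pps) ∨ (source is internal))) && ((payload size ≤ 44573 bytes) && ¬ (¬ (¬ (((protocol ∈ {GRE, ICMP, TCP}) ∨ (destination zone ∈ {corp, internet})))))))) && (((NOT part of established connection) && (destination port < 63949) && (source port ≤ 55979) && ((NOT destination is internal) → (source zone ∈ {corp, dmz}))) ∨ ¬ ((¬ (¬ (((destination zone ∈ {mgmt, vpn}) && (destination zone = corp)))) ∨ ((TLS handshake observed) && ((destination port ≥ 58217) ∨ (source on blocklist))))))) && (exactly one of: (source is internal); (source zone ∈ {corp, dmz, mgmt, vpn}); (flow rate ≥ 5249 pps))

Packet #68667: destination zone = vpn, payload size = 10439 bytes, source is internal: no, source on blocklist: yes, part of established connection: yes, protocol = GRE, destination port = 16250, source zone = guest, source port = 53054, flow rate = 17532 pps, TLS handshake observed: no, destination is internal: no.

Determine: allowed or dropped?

Allowed

Atomic conditions:
  destination is internal: no → false
  NOT TLS handshake observed: no → true
  NOT source on blocklist: yes → false
  source zone ∈ {corp, guest, mgmt, vpn}: guest is in the set → true
  flow rate > 5560 pps: 17532 > 5560 is true
  source is internal: no → false
  payload size ≤ 44573 bytes: 10439 ≤ 44573 is true
  protocol ∈ {GRE, ICMP, TCP}: GRE is in the set → true
  destination zone ∈ {corp, internet}: vpn is not in the set → false
  NOT part of established connection: yes → false
  destination port < 63949: 16250 < 63949 is true
  source port ≤ 55979: 53054 ≤ 55979 is true
  NOT destination is internal: no → true
  source zone ∈ {corp, dmz}: guest is not in the set → false
  destination zone ∈ {mgmt, vpn}: vpn is in the set → true
  destination zone = corp: vpn == corp is false
  TLS handshake observed: no → false
  destination port ≥ 58217: 16250 ≥ 58217 is false
  source on blocklist: yes → true
  source zone ∈ {corp, dmz, mgmt, vpn}: guest is not in the set → false
  flow rate ≥ 5249 pps: 17532 ≥ 5249 is true
Combine:
[1.1.1.1] exactly-one(false, true) = true
[1.1.1.2] false AND true = false
[1.1.1] true → false = false
[1.1.2.1.1] true OR false = true
[1.1.2.1] NOT true = false
[1.1.2.2.2.1.1.1] true OR false = true
[1.1.2.2.2.1.1] NOT true = false
[1.1.2.2.2.1] NOT false = true
[1.1.2.2.2] NOT true = false
[1.1.2.2] true AND false = false
[1.1.2] false AND false = false
[1.1] false → false (antecedent false ⇒ implication holds) = true
[1.2.1.4] true → false = false
[1.2.1] false AND true AND true AND false = false
[1.2.2.1.1.1.1] true AND false = false
[1.2.2.1.1.1] NOT false = true
[1.2.2.1.1] NOT true = false
[1.2.2.1.2.2] false OR true = true
[1.2.2.1.2] false AND true = false
[1.2.2.1] false OR false = false
[1.2.2] NOT false = true
[1.2] false OR true = true
[1] true AND true = true
[2] exactly-one(false, false, true) = true
[root] true AND true = true
Overall: true → allowed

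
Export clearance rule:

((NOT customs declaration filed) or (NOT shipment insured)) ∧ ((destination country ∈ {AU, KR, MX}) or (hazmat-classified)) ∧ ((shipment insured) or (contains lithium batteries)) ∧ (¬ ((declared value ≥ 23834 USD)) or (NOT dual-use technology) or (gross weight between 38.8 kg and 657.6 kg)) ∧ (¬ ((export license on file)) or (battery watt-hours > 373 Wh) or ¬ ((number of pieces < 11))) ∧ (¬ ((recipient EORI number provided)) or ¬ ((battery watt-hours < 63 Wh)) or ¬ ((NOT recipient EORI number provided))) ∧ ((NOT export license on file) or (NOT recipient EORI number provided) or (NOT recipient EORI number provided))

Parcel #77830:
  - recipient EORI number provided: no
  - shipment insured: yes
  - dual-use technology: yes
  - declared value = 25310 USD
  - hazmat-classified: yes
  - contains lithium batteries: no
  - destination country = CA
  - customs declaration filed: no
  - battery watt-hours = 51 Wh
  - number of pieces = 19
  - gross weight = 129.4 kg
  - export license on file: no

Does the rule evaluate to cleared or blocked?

Atomic conditions:
  NOT customs declaration filed: no → true
  NOT shipment insured: yes → false
  destination country ∈ {AU, KR, MX}: CA is not in the set → false
  hazmat-classified: yes → true
  shipment insured: yes → true
  contains lithium batteries: no → false
  declared value ≥ 23834 USD: 25310 ≥ 23834 is true
  NOT dual-use technology: yes → false
  gross weight between 38.8 kg and 657.6 kg: 129.4 in [38.8, 657.6] is true
  export license on file: no → false
  battery watt-hours > 373 Wh: 51 > 373 is false
  number of pieces < 11: 19 < 11 is false
  recipient EORI number provided: no → false
  battery watt-hours < 63 Wh: 51 < 63 is true
  NOT recipient EORI number provided: no → true
  NOT export license on file: no → true
Combine:
[1] true OR false = true
[2] false OR true = true
[3] true OR false = true
[4.1] NOT true = false
[4] false OR false OR true = true
[5.1] NOT false = true
[5.3] NOT false = true
[5] true OR false OR true = true
[6.1] NOT false = true
[6.2] NOT true = false
[6.3] NOT true = false
[6] true OR false OR false = true
[7] true OR true OR true = true
[root] true AND true AND true AND true AND true AND true AND true = true
Overall: true → cleared

Cleared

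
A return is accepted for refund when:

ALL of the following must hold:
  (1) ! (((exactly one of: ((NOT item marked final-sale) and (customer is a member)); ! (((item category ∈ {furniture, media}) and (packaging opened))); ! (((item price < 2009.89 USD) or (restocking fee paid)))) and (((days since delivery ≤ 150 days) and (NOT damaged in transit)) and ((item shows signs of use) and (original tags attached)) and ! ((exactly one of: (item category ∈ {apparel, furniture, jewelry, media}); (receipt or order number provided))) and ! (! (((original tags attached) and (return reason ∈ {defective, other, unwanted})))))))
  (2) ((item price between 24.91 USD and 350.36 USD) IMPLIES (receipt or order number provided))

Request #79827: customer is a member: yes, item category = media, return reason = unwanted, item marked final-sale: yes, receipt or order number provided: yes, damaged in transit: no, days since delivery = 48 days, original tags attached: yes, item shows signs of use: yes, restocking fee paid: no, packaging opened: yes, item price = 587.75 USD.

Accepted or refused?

Accepted

Atomic conditions:
  NOT item marked final-sale: yes → false
  customer is a member: yes → true
  item category ∈ {furniture, media}: media is in the set → true
  packaging opened: yes → true
  item price < 2009.89 USD: 587.75 < 2009.89 is true
  restocking fee paid: no → false
  days since delivery ≤ 150 days: 48 ≤ 150 is true
  NOT damaged in transit: no → true
  item shows signs of use: yes → true
  original tags attached: yes → true
  item category ∈ {apparel, furniture, jewelry, media}: media is in the set → true
  receipt or order number provided: yes → true
  return reason ∈ {defective, other, unwanted}: unwanted is in the set → true
  item price between 24.91 USD and 350.36 USD: 587.75 in [24.91, 350.36] is false
Combine:
[1.1.1.1] false AND true = false
[1.1.1.2.1] true AND true = true
[1.1.1.2] NOT true = false
[1.1.1.3.1] true OR false = true
[1.1.1.3] NOT true = false
[1.1.1] exactly-one(false, false, false) = false
[1.1.2.1] true AND true = true
[1.1.2.2] true AND true = true
[1.1.2.3.1] exactly-one(true, true) = false
[1.1.2.3] NOT false = true
[1.1.2.4.1.1] true AND true = true
[1.1.2.4.1] NOT true = false
[1.1.2.4] NOT false = true
[1.1.2] true AND true AND true AND true = true
[1.1] false AND true = false
[1] NOT false = true
[2] false → true (antecedent false ⇒ implication holds) = true
[root] true AND true = true
Overall: true → accepted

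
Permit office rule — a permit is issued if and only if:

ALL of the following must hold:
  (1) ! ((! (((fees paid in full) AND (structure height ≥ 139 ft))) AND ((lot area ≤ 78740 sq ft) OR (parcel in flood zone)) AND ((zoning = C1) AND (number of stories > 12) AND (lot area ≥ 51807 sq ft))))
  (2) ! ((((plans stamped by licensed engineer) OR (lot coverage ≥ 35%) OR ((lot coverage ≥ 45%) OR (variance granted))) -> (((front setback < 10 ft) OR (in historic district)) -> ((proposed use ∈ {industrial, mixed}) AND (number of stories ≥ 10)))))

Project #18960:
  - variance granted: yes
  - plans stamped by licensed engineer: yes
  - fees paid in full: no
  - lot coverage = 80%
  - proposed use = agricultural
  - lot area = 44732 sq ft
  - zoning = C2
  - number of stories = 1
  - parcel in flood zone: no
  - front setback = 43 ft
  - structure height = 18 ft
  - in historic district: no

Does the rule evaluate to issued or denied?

Atomic conditions:
  fees paid in full: no → false
  structure height ≥ 139 ft: 18 ≥ 139 is false
  lot area ≤ 78740 sq ft: 44732 ≤ 78740 is true
  parcel in flood zone: no → false
  zoning = C1: C2 == C1 is false
  number of stories > 12: 1 > 12 is false
  lot area ≥ 51807 sq ft: 44732 ≥ 51807 is false
  plans stamped by licensed engineer: yes → true
  lot coverage ≥ 35%: 80 ≥ 35 is true
  lot coverage ≥ 45%: 80 ≥ 45 is true
  variance granted: yes → true
  front setback < 10 ft: 43 < 10 is false
  in historic district: no → false
  proposed use ∈ {industrial, mixed}: agricultural is not in the set → false
  number of stories ≥ 10: 1 ≥ 10 is false
Combine:
[1.1.1.1] false AND false = false
[1.1.1] NOT false = true
[1.1.2] true OR false = true
[1.1.3] false AND false AND false = false
[1.1] true AND true AND false = false
[1] NOT false = true
[2.1.1.3] true OR true = true
[2.1.1] true OR true OR true = true
[2.1.2.1] false OR false = false
[2.1.2.2] false AND false = false
[2.1.2] false → false (antecedent false ⇒ implication holds) = true
[2.1] true → true = true
[2] NOT true = false
[root] true AND false = false
Overall: false → denied

Denied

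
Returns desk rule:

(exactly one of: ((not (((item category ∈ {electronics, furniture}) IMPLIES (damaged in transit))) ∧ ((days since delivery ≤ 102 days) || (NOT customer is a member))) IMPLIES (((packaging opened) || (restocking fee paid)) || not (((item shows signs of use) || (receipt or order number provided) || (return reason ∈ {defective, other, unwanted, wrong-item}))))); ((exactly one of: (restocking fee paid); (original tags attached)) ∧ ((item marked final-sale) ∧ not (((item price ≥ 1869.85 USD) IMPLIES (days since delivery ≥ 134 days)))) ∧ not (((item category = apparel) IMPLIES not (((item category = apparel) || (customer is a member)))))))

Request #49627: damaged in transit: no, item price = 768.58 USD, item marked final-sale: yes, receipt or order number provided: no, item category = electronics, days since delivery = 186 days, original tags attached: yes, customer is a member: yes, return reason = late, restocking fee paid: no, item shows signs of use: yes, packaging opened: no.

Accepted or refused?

Accepted

Atomic conditions:
  item category ∈ {electronics, furniture}: electronics is in the set → true
  damaged in transit: no → false
  days since delivery ≤ 102 days: 186 ≤ 102 is false
  NOT customer is a member: yes → false
  packaging opened: no → false
  restocking fee paid: no → false
  item shows signs of use: yes → true
  receipt or order number provided: no → false
  return reason ∈ {defective, other, unwanted, wrong-item}: late is not in the set → false
  original tags attached: yes → true
  item marked final-sale: yes → true
  item price ≥ 1869.85 USD: 768.58 ≥ 1869.85 is false
  days since delivery ≥ 134 days: 186 ≥ 134 is true
  item category = apparel: electronics == apparel is false
  customer is a member: yes → true
Combine:
[1.1.1.1] true → false = false
[1.1.1] NOT false = true
[1.1.2] false OR false = false
[1.1] true AND false = false
[1.2.1] false OR false = false
[1.2.2.1] true OR false OR false = true
[1.2.2] NOT true = false
[1.2] false OR false = false
[1] false → false (antecedent false ⇒ implication holds) = true
[2.1] exactly-one(false, true) = true
[2.2.2.1] false → true (antecedent false ⇒ implication holds) = true
[2.2.2] NOT true = false
[2.2] true AND false = false
[2.3.1.2.1] false OR true = true
[2.3.1.2] NOT true = false
[2.3.1] false → false (antecedent false ⇒ implication holds) = true
[2.3] NOT true = false
[2] true AND false AND false = false
[root] exactly-one(true, false) = true
Overall: true → accepted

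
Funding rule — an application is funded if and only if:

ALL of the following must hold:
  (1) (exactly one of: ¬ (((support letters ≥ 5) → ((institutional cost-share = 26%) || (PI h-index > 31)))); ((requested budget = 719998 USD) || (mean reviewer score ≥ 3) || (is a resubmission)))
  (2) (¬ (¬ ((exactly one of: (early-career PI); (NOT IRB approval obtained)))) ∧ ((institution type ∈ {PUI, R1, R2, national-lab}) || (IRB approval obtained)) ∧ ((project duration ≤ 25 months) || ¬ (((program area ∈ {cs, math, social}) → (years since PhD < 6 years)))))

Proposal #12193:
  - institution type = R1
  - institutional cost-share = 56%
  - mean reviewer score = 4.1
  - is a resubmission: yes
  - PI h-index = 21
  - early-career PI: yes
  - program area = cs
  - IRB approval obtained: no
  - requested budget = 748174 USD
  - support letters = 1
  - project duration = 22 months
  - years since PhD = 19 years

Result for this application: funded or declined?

Atomic conditions:
  support letters ≥ 5: 1 ≥ 5 is false
  institutional cost-share = 26%: 56 == 26 is false
  PI h-index > 31: 21 > 31 is false
  requested budget = 719998 USD: 748174 == 719998 is false
  mean reviewer score ≥ 3: 4.1 ≥ 3 is true
  is a resubmission: yes → true
  early-career PI: yes → true
  NOT IRB approval obtained: no → true
  institution type ∈ {PUI, R1, R2, national-lab}: R1 is in the set → true
  IRB approval obtained: no → false
  project duration ≤ 25 months: 22 ≤ 25 is true
  program area ∈ {cs, math, social}: cs is in the set → true
  years since PhD < 6 years: 19 < 6 is false
Combine:
[1.1.1.2] false OR false = false
[1.1.1] false → false (antecedent false ⇒ implication holds) = true
[1.1] NOT true = false
[1.2] false OR true OR true = true
[1] exactly-one(false, true) = true
[2.1.1.1] exactly-one(true, true) = false
[2.1.1] NOT false = true
[2.1] NOT true = false
[2.2] true OR false = true
[2.3.2.1] true → false = false
[2.3.2] NOT false = true
[2.3] true OR true = true
[2] false AND true AND true = false
[root] true AND false = false
Overall: false → declined

Declined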